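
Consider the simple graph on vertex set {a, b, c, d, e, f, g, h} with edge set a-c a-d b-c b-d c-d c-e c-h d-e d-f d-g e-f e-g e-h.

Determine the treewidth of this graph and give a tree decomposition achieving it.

The largest bag has 3 vertices, giving width 2; this decomposition certifies tw(G) ≤ 2. Conversely, {d, e, g} is a clique of size 3, and the vertices of any clique must share a bag in every tree decomposition; so some bag has ≥ 3 vertices and tw(G) ≥ 2. Therefore the treewidth is 2.

Treewidth 2.
One such decomposition:
Bags: B1 = {a, c, d}  B2 = {b, c, d}  B3 = {c, d, e}  B4 = {d, e, f}  B5 = {c, e, h}  B6 = {d, e, g}
Tree: B1–B2, B1–B3, B3–B4, B3–B5, B4–B6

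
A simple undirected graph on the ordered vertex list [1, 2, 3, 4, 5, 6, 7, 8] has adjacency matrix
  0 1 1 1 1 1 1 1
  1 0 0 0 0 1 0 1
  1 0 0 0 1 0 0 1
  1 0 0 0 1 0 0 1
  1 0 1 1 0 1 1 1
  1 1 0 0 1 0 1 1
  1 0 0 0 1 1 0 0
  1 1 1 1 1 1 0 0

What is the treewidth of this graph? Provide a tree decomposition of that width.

Treewidth 3.
One optimal decomposition is:
Bags: B1 = {1, 5, 6, 7}  B2 = {1, 5, 6, 8}  B3 = {1, 2, 6, 8}  B4 = {1, 4, 5, 8}  B5 = {1, 3, 5, 8}
Tree: B1–B2, B2–B3, B2–B4, B2–B5

Every bag has size at most 4, so the width is 4 − 1 = 3 and tw(G) ≤ 3. For the lower bound, the 4 vertices {1, 2, 6, 8} are pairwise adjacent, and any tree decomposition puts a clique entirely inside one bag — forcing width ≥ 3. The upper and lower bounds meet at 3, so that is the treewidth.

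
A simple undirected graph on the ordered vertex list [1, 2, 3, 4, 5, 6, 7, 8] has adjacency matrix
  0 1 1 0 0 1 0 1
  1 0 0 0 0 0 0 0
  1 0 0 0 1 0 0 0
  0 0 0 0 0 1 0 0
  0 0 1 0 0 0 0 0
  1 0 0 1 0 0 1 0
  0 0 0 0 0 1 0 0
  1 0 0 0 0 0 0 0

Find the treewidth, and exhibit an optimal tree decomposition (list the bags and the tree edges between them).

Treewidth 1.
Bags: B1 = {1, 2}  B2 = {1, 6}  B3 = {1, 3}  B4 = {6, 7}  B5 = {3, 5}  B6 = {1, 8}  B7 = {4, 6}
Tree: B1–B2, B1–B3, B2–B4, B3–B5, B1–B6, B2–B7

Each bag holds 2 vertices, so the decomposition has width 1, which upper-bounds the treewidth. Since G has at least one edge (e.g. 2–1), it is not an edgeless graph, so tw(G) ≥ 1. Hence tw(G) = 1 exactly.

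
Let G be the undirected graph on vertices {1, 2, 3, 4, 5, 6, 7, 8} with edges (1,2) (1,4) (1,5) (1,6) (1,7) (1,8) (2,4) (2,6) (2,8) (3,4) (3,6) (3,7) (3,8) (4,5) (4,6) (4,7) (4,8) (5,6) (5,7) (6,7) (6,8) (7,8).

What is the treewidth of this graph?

4

A width-4 tree decomposition is:
Bags: B1 = {1, 4, 6, 7, 8}  B2 = {3, 4, 6, 7, 8}  B3 = {1, 4, 5, 6, 7}  B4 = {1, 2, 4, 6, 8}
Tree: B1–B2, B1–B3, B1–B4
Each bag holds 5 vertices, so the decomposition has width 4, which upper-bounds the treewidth. Conversely, {1, 2, 4, 6, 8} is a clique of size 5, and the vertices of any clique must share a bag in every tree decomposition; so some bag has ≥ 5 vertices and tw(G) ≥ 4. Therefore the treewidth is 4.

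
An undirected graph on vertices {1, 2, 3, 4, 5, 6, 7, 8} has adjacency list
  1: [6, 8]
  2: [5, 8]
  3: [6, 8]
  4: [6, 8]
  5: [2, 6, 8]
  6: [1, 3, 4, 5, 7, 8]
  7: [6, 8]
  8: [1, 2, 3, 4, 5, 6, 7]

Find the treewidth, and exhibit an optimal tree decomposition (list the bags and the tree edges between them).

Each bag holds 3 vertices, so the decomposition has width 2, which upper-bounds the treewidth. For the lower bound, the 3 vertices {2, 5, 8} are pairwise adjacent, and any tree decomposition puts a clique entirely inside one bag — forcing width ≥ 2. Combining the bounds, tw(G) = 2.

Treewidth 2.
Bags: B1 = {6, 7, 8}  B2 = {3, 6, 8}  B3 = {5, 6, 8}  B4 = {2, 5, 8}  B5 = {4, 6, 8}  B6 = {1, 6, 8}
Tree: B1–B2, B2–B3, B3–B4, B3–B5, B5–B6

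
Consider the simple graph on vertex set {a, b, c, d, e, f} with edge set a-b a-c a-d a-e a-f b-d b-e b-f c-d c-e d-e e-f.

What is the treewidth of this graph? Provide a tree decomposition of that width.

Treewidth 3.
Bags: B1 = {a, c, d, e}  B2 = {a, b, d, e}  B3 = {a, b, e, f}
Tree: B1–B2, B2–B3

The largest bag has 4 vertices, giving width 3; this decomposition certifies tw(G) ≤ 3. For the lower bound, the 4 vertices {a, c, d, e} are pairwise adjacent, and any tree decomposition puts a clique entirely inside one bag — forcing width ≥ 3. The upper and lower bounds meet at 3, so that is the treewidth.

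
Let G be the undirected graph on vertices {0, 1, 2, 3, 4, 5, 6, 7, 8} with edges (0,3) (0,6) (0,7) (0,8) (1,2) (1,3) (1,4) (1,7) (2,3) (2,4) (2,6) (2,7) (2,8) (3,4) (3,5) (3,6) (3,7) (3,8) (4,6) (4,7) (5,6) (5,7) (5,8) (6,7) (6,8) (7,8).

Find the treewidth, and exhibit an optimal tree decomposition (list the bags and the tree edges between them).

Treewidth 4.
One optimal decomposition is:
Bags: B1 = {2, 3, 6, 7, 8}  B2 = {2, 3, 4, 6, 7}  B3 = {1, 2, 3, 4, 7}  B4 = {3, 5, 6, 7, 8}  B5 = {0, 3, 6, 7, 8}
Tree: B1–B2, B2–B3, B1–B4, B1–B5

The largest bag has 5 vertices, giving width 4; this decomposition certifies tw(G) ≤ 4. For the lower bound, the 5 vertices {1, 2, 3, 4, 7} are pairwise adjacent, and any tree decomposition puts a clique entirely inside one bag — forcing width ≥ 4. Hence tw(G) = 4 exactly.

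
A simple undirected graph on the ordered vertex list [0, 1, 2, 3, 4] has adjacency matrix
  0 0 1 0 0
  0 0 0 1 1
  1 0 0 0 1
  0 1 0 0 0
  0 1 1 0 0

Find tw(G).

A width-1 tree decomposition is:
Bags: B1 = {1, 3}  B2 = {1, 4}  B3 = {2, 4}  B4 = {0, 2}
Tree: B1–B2, B2–B3, B3–B4
Each bag holds 2 vertices, so the decomposition has width 1, which upper-bounds the treewidth. Since G has at least one edge (e.g. 3–1), it is not an edgeless graph, so tw(G) ≥ 1. The upper and lower bounds meet at 1, so that is the treewidth.

1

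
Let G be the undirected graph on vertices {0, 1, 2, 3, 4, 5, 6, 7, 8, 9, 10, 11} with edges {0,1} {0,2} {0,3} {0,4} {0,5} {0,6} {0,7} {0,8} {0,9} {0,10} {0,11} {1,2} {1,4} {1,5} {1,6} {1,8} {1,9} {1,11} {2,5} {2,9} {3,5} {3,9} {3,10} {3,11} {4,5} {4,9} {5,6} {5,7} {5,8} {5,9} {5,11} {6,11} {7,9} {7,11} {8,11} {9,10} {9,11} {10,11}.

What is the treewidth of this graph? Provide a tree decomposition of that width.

Every bag has size at most 5, so the width is 5 − 1 = 4 and tw(G) ≤ 4. On the other hand G contains the 5-clique {0, 3, 9, 10, 11}. A clique must lie in a single bag of any decomposition, so no decomposition can have width below 4. Therefore the treewidth is 4.

Treewidth 4.
One such decomposition:
Bags: B1 = {0, 3, 9, 10, 11}  B2 = {0, 3, 5, 9, 11}  B3 = {0, 1, 5, 9, 11}  B4 = {0, 1, 4, 5, 9}  B5 = {0, 1, 2, 5, 9}  B6 = {0, 5, 7, 9, 11}  B7 = {0, 1, 5, 8, 11}  B8 = {0, 1, 5, 6, 11}
Tree: B1–B2, B2–B3, B3–B4, B3–B5, B2–B6, B3–B7, B3–B8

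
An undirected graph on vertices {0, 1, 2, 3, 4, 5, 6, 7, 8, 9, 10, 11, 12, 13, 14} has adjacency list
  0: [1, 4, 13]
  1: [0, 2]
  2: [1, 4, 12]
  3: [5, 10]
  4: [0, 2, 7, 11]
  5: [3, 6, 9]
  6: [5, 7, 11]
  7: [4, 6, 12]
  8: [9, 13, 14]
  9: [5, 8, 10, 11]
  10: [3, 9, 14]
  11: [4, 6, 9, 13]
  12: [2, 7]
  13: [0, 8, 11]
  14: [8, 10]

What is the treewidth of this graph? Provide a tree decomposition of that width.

Treewidth 3.
One such decomposition:
Bags: B1 = {0, 1, 2, 12}  B2 = {0, 2, 4, 12}  B3 = {0, 4, 7, 12}  B4 = {0, 4, 7, 13}  B5 = {4, 7, 11, 13}  B6 = {6, 7, 11, 13}  B7 = {6, 8, 11, 13}  B8 = {6, 8, 9, 11}  B9 = {5, 6, 8, 9}  B10 = {5, 8, 9, 14}  B11 = {5, 9, 10, 14}  B12 = {3, 5, 10, 14}
Tree: B1–B2, B2–B3, B3–B4, B4–B5, B5–B6, B6–B7, B7–B8, B8–B9, B9–B10, B10–B11, B11–B12

Every bag has size at most 4, so the width is 4 − 1 = 3 and tw(G) ≤ 3. For the lower bound: the 4 vertex sets {1,2,12}, {0}, {4}, {6,7,11,13} are disjoint, each induces a connected subgraph, and every pair is joined by at least one edge of G. Contracting each set to a single vertex therefore yields K_{4} as a minor, and since treewidth is minor-monotone, tw(G) ≥ tw(K_{4}) = 3. Hence tw(G) = 3 exactly.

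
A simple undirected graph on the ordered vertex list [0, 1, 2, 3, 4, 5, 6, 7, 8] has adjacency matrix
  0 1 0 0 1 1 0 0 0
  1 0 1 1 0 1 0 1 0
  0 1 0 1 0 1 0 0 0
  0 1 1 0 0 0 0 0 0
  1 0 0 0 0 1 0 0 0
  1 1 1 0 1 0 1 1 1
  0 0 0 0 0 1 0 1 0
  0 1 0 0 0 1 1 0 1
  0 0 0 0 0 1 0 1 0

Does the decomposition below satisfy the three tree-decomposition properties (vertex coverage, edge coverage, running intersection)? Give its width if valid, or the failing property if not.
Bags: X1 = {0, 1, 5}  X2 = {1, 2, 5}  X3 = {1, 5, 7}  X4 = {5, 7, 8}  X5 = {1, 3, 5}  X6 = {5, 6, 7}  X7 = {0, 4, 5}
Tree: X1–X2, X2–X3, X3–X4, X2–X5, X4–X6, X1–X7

No — edge (2,3) lies in no bag.

A tree decomposition must satisfy three properties: every vertex lies in some bag; for every edge, both endpoints lie together in some bag; and for every vertex, the bags containing it form a connected subtree. Here edge (2,3) lies in no bag, so the decomposition is invalid.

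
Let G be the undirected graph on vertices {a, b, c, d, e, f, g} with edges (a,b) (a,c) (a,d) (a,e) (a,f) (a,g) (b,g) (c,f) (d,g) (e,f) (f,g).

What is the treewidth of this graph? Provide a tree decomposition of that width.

Each bag holds 3 vertices, so the decomposition has width 2, which upper-bounds the treewidth. For the lower bound, the 3 vertices {a, d, g} are pairwise adjacent, and any tree decomposition puts a clique entirely inside one bag — forcing width ≥ 2. Therefore the treewidth is 2.

Treewidth 2.
One optimal decomposition is:
Bags: B1 = {a, f, g}  B2 = {a, c, f}  B3 = {a, e, f}  B4 = {a, b, g}  B5 = {a, d, g}
Tree: B1–B2, B2–B3, B1–B4, B4–B5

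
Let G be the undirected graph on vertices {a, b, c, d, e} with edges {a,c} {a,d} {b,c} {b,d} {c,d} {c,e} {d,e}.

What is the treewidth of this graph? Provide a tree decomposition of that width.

Treewidth 2.
One optimal decomposition is:
Bags: B1 = {c, d, e}  B2 = {a, c, d}  B3 = {b, c, d}
Tree: B1–B2, B2–B3

The largest bag has 3 vertices, giving width 2; this decomposition certifies tw(G) ≤ 2. Conversely, {c, d, e} is a clique of size 3, and the vertices of any clique must share a bag in every tree decomposition; so some bag has ≥ 3 vertices and tw(G) ≥ 2. Therefore the treewidth is 2.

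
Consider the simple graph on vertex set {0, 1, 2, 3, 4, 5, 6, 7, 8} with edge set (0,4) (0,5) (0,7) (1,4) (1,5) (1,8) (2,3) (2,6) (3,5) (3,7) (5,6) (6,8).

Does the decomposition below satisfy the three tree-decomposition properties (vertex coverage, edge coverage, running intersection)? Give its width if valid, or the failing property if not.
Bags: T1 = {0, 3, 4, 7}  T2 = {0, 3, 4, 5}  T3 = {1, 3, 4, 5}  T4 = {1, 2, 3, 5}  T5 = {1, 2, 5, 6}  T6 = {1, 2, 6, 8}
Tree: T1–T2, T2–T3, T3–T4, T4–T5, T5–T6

Yes; width 3.

Every vertex of G appears in some bag (union = {0, 1, 2, 3, 4, 5, 6, 7, 8}); every edge is covered by a bag; and for each vertex v the set of bags containing v is connected in the bag tree. The decomposition is therefore valid. The largest bag has 4 vertices, so the width is 3.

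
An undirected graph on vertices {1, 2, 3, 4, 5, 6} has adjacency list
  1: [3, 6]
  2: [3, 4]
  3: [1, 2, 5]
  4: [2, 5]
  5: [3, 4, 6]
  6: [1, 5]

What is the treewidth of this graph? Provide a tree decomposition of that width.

Each bag holds 3 vertices, so the decomposition has width 2, which upper-bounds the treewidth. Since 6–1–3–5–6 is a cycle in G, G is not acyclic. Forests are exactly the graphs of treewidth ≤ 1, so tw(G) ≥ 2. The upper and lower bounds meet at 2, so that is the treewidth.

Treewidth 2.
Bags: B1 = {1, 5, 6}  B2 = {1, 3, 5}  B3 = {3, 4, 5}  B4 = {2, 3, 4}
Tree: B1–B2, B2–B3, B3–B4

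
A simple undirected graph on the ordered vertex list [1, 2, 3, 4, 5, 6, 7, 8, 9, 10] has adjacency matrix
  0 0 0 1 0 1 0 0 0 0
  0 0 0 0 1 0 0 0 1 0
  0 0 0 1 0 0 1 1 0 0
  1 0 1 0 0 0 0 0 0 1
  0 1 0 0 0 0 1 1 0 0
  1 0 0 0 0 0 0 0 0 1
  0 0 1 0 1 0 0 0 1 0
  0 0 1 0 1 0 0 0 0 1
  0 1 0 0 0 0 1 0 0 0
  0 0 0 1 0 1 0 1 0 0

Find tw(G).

A width-2 tree decomposition is:
Bags: B1 = {1, 6, 10}  B2 = {1, 4, 10}  B3 = {4, 8, 10}  B4 = {3, 4, 8}  B5 = {3, 5, 8}  B6 = {3, 5, 7}  B7 = {2, 5, 7}  B8 = {2, 7, 9}
Tree: B1–B2, B2–B3, B3–B4, B4–B5, B5–B6, B6–B7, B7–B8
Each bag holds 3 vertices, so the decomposition has width 2, which upper-bounds the treewidth. For the lower bound, G contains the cycle 6–1–4–10–6, so G is not a forest; only forests have treewidth ≤ 1, hence tw(G) ≥ 2. The upper and lower bounds meet at 2, so that is the treewidth.

2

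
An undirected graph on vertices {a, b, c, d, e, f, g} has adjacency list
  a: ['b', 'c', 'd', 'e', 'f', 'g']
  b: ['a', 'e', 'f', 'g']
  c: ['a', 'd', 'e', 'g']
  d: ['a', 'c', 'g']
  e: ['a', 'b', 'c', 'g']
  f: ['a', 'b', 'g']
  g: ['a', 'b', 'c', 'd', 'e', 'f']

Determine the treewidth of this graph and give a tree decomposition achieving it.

Treewidth 3.
One optimal decomposition is:
Bags: B1 = {a, b, f, g}  B2 = {a, b, e, g}  B3 = {a, c, e, g}  B4 = {a, c, d, g}
Tree: B1–B2, B2–B3, B3–B4

Each bag holds 4 vertices, so the decomposition has width 3, which upper-bounds the treewidth. On the other hand G contains the 4-clique {a, c, d, g}. A clique must lie in a single bag of any decomposition, so no decomposition can have width below 3. Therefore the treewidth is 3.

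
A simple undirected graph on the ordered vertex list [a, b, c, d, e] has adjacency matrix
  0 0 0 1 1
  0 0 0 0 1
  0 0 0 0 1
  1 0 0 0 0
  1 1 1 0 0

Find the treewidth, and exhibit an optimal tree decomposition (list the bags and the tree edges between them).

The largest bag has 2 vertices, giving width 1; this decomposition certifies tw(G) ≤ 1. G has an edge, so its treewidth is at least 1. Hence tw(G) = 1 exactly.

Treewidth 1.
Bags: B1 = {b, e}  B2 = {a, e}  B3 = {c, e}  B4 = {a, d}
Tree: B1–B2, B1–B3, B2–B4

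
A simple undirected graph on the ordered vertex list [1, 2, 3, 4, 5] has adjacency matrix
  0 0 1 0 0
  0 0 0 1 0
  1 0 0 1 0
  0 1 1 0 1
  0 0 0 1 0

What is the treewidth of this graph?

1

A width-1 tree decomposition is:
Bags: B1 = {1, 3}  B2 = {3, 4}  B3 = {2, 4}  B4 = {4, 5}
Tree: B1–B2, B2–B3, B3–B4
The largest bag has 2 vertices, giving width 1; this decomposition certifies tw(G) ≤ 1. G has an edge, so its treewidth is at least 1. The upper and lower bounds meet at 1, so that is the treewidth.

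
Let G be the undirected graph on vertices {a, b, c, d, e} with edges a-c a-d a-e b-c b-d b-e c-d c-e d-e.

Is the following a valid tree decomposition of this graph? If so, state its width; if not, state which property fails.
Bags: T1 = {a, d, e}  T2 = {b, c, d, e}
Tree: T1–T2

No — edge (c,a) lies in no bag.

A tree decomposition must satisfy three properties: every vertex lies in some bag; for every edge, both endpoints lie together in some bag; and for every vertex, the bags containing it form a connected subtree. Here edge (c,a) lies in no bag, so the decomposition is invalid.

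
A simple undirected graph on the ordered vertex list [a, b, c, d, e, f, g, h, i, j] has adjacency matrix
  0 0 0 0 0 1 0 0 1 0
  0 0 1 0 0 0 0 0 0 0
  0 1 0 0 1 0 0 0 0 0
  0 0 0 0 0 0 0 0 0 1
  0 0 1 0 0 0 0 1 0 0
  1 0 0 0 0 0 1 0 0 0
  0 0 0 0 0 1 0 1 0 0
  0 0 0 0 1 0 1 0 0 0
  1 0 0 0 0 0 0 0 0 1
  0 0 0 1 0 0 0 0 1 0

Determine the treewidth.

1

A width-1 tree decomposition is:
Bags: B1 = {b, c}  B2 = {c, e}  B3 = {e, h}  B4 = {g, h}  B5 = {f, g}  B6 = {a, f}  B7 = {a, i}  B8 = {i, j}  B9 = {d, j}
Tree: B1–B2, B2–B3, B3–B4, B4–B5, B5–B6, B6–B7, B7–B8, B8–B9
Each bag holds 2 vertices, so the decomposition has width 1, which upper-bounds the treewidth. G has an edge, so its treewidth is at least 1. Therefore the treewidth is 1.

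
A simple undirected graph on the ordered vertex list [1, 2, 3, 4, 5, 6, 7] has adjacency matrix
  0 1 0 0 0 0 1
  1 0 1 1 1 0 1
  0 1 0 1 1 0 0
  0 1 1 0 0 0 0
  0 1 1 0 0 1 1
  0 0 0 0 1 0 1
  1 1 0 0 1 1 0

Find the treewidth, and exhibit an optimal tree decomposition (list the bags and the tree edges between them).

Treewidth 2.
Bags: B1 = {2, 5, 7}  B2 = {2, 3, 5}  B3 = {2, 3, 4}  B4 = {1, 2, 7}  B5 = {5, 6, 7}
Tree: B1–B2, B2–B3, B1–B4, B1–B5

Every bag has size at most 3, so the width is 3 − 1 = 2 and tw(G) ≤ 2. Conversely, {1, 2, 7} is a clique of size 3, and the vertices of any clique must share a bag in every tree decomposition; so some bag has ≥ 3 vertices and tw(G) ≥ 2. The upper and lower bounds meet at 2, so that is the treewidth.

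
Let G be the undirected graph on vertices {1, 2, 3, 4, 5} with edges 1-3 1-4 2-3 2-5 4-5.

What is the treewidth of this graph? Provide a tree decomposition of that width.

The largest bag has 3 vertices, giving width 2; this decomposition certifies tw(G) ≤ 2. For the lower bound, G contains the cycle 4–1–3–2–5–4, so G is not a forest; only forests have treewidth ≤ 1, hence tw(G) ≥ 2. Therefore the treewidth is 2.

Treewidth 2.
Bags: B1 = {1, 3, 4}  B2 = {2, 3, 4}  B3 = {2, 4, 5}
Tree: B1–B2, B2–B3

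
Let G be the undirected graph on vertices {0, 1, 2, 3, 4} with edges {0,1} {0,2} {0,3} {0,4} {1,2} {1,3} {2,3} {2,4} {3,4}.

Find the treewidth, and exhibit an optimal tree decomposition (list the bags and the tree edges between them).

Treewidth 3.
Bags: B1 = {0, 2, 3, 4}  B2 = {0, 1, 2, 3}
Tree: B1–B2

Each bag holds 4 vertices, so the decomposition has width 3, which upper-bounds the treewidth. Conversely, {0, 1, 2, 3} is a clique of size 4, and the vertices of any clique must share a bag in every tree decomposition; so some bag has ≥ 4 vertices and tw(G) ≥ 3. Therefore the treewidth is 3.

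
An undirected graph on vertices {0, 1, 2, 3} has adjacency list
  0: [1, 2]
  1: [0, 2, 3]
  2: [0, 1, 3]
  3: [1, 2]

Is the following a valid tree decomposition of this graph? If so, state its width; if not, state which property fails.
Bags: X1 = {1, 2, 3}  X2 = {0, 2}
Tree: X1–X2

No — edge (1,0) lies in no bag.

A tree decomposition must satisfy three properties: every vertex lies in some bag; for every edge, both endpoints lie together in some bag; and for every vertex, the bags containing it form a connected subtree. Here edge (1,0) lies in no bag, so the decomposition is invalid.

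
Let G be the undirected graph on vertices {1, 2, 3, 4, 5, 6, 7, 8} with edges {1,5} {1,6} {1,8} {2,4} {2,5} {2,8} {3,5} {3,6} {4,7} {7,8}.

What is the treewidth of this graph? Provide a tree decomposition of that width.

Treewidth 2.
Bags: B1 = {1, 3, 6}  B2 = {1, 3, 5}  B3 = {1, 5, 8}  B4 = {2, 5, 8}  B5 = {2, 7, 8}  B6 = {2, 4, 7}
Tree: B1–B2, B2–B3, B3–B4, B4–B5, B5–B6

Each bag holds 3 vertices, so the decomposition has width 2, which upper-bounds the treewidth. For the lower bound, G contains the cycle 6–3–5–1–6, so G is not a forest; only forests have treewidth ≤ 1, hence tw(G) ≥ 2. Combining the bounds, tw(G) = 2.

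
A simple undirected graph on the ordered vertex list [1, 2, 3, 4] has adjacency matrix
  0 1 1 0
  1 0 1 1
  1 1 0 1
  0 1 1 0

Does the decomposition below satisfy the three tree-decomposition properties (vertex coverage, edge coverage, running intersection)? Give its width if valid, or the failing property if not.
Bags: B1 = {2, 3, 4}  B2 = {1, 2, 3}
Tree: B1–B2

Yes; width 2.

Every vertex of G appears in some bag (union = {1, 2, 3, 4}); every edge is covered by a bag; and for each vertex v the set of bags containing v is connected in the bag tree. The decomposition is therefore valid. The largest bag has 3 vertices, so the width is 2.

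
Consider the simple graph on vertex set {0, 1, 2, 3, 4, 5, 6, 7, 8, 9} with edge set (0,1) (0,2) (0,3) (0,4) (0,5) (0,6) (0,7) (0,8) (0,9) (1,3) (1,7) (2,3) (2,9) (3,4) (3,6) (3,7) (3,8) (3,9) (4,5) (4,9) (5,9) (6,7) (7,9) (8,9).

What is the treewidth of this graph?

3

A width-3 tree decomposition is:
Bags: B1 = {0, 1, 3, 7}  B2 = {0, 3, 7, 9}  B3 = {0, 3, 8, 9}  B4 = {0, 2, 3, 9}  B5 = {0, 3, 6, 7}  B6 = {0, 3, 4, 9}  B7 = {0, 4, 5, 9}
Tree: B1–B2, B2–B3, B2–B4, B1–B5, B2–B6, B6–B7
The largest bag has 4 vertices, giving width 3; this decomposition certifies tw(G) ≤ 3. On the other hand G contains the 4-clique {0, 1, 3, 7}. A clique must lie in a single bag of any decomposition, so no decomposition can have width below 3. Hence tw(G) = 3 exactly.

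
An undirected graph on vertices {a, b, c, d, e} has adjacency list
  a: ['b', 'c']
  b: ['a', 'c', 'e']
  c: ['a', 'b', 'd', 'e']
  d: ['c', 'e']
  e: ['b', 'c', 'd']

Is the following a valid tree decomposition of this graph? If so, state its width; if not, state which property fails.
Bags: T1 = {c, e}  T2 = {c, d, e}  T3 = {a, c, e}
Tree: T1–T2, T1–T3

No — vertex b appears in no bag.

A tree decomposition must satisfy three properties: every vertex lies in some bag; for every edge, both endpoints lie together in some bag; and for every vertex, the bags containing it form a connected subtree. Here vertex b appears in no bag, so the decomposition is invalid.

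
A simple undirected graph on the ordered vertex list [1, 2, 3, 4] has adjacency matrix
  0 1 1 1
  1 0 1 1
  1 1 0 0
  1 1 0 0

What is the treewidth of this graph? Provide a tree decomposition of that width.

Treewidth 2.
One such decomposition:
Bags: B1 = {1, 2, 3}  B2 = {1, 2, 4}
Tree: B1–B2

The largest bag has 3 vertices, giving width 2; this decomposition certifies tw(G) ≤ 2. For the lower bound, the 3 vertices {1, 2, 3} are pairwise adjacent, and any tree decomposition puts a clique entirely inside one bag — forcing width ≥ 2. Combining the bounds, tw(G) = 2.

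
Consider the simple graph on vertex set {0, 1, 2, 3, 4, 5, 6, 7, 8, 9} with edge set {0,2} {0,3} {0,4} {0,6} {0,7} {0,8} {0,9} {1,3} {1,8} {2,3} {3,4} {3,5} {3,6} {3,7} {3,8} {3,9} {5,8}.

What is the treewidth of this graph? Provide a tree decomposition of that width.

Treewidth 2.
One such decomposition:
Bags: B1 = {0, 3, 8}  B2 = {0, 3, 4}  B3 = {3, 5, 8}  B4 = {1, 3, 8}  B5 = {0, 2, 3}  B6 = {0, 3, 6}  B7 = {0, 3, 7}  B8 = {0, 3, 9}
Tree: B1–B2, B1–B3, B1–B4, B1–B5, B5–B6, B5–B7, B2–B8

The largest bag has 3 vertices, giving width 2; this decomposition certifies tw(G) ≤ 2. For the lower bound, the 3 vertices {0, 2, 3} are pairwise adjacent, and any tree decomposition puts a clique entirely inside one bag — forcing width ≥ 2. Hence tw(G) = 2 exactly.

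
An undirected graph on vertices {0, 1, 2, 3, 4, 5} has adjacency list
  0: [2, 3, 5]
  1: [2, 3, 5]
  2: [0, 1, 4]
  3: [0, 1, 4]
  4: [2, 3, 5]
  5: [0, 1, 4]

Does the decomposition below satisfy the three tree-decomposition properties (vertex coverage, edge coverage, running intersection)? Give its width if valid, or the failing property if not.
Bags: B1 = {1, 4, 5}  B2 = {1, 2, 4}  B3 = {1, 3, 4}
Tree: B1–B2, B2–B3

No — vertex 0 appears in no bag.

A tree decomposition must satisfy three properties: every vertex lies in some bag; for every edge, both endpoints lie together in some bag; and for every vertex, the bags containing it form a connected subtree. Here vertex 0 appears in no bag, so the decomposition is invalid.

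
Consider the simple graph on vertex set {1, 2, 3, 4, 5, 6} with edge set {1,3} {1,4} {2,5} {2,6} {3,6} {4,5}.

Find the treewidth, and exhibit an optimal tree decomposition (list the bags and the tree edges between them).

Treewidth 2.
One optimal decomposition is:
Bags: B1 = {2, 5, 6}  B2 = {4, 5, 6}  B3 = {1, 4, 6}  B4 = {1, 3, 6}
Tree: B1–B2, B2–B3, B3–B4

Every bag has size at most 3, so the width is 3 − 1 = 2 and tw(G) ≤ 2. Since 6–2–5–4–1–3–6 is a cycle in G, G is not acyclic. Forests are exactly the graphs of treewidth ≤ 1, so tw(G) ≥ 2. The upper and lower bounds meet at 2, so that is the treewidth.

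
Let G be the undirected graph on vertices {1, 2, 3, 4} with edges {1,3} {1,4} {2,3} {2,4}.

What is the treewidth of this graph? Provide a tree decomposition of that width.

Every bag has size at most 3, so the width is 3 − 1 = 2 and tw(G) ≤ 2. Since 2–4–1–3–2 is a cycle in G, G is not acyclic. Forests are exactly the graphs of treewidth ≤ 1, so tw(G) ≥ 2. Combining the bounds, tw(G) = 2.

Treewidth 2.
One optimal decomposition is:
Bags: B1 = {1, 2, 4}  B2 = {1, 2, 3}
Tree: B1–B2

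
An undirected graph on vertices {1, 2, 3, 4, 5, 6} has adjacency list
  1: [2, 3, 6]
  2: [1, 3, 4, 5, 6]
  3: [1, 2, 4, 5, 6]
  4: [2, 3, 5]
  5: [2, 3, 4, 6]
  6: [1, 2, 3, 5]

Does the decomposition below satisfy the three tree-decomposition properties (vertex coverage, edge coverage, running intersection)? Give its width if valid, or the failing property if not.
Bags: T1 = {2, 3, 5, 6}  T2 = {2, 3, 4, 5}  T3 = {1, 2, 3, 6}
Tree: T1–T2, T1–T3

Vertex coverage: the bags together contain {1, 2, 3, 4, 5, 6}, the full vertex set. Edge coverage: each edge of G has both endpoints in at least one bag. Running intersection: for every vertex, the bags containing it form a connected subtree. All three properties hold, so this is a valid tree decomposition of width max|bag| − 1 = 3, and hence tw(G) ≤ 3.

Yes; width 3.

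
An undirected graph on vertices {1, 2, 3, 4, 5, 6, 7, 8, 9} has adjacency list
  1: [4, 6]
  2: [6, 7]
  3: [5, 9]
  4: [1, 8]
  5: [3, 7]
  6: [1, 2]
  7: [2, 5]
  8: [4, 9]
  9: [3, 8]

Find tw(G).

A width-2 tree decomposition is:
Bags: B1 = {1, 4, 6}  B2 = {2, 4, 6}  B3 = {2, 4, 7}  B4 = {4, 5, 7}  B5 = {3, 4, 5}  B6 = {3, 4, 9}  B7 = {4, 8, 9}
Tree: B1–B2, B2–B3, B3–B4, B4–B5, B5–B6, B6–B7
Every bag has size at most 3, so the width is 3 − 1 = 2 and tw(G) ≤ 2. Since 4–1–6–2–7–5–3–9–8–4 is a cycle in G, G is not acyclic. Forests are exactly the graphs of treewidth ≤ 1, so tw(G) ≥ 2. The upper and lower bounds meet at 2, so that is the treewidth.

2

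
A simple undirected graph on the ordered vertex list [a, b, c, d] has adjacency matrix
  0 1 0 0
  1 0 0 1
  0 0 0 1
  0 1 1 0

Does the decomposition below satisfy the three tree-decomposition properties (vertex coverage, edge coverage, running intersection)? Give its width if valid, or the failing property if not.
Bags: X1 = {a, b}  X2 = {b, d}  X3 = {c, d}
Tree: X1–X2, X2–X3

Yes; width 1.

Checking the three conditions: (i) the bags cover all of {a, b, c, d}; (ii) for each edge, some bag contains both endpoints; (iii) the bags containing any fixed vertex form a subtree. All hold, so the decomposition is valid with width 2 − 1 = 1.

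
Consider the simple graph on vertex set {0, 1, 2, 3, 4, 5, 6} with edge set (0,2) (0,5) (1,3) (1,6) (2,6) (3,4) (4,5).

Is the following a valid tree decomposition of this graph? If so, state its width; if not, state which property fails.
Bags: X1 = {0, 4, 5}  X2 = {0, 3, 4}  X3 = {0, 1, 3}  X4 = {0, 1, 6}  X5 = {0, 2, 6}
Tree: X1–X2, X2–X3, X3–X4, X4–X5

Checking the three conditions: (i) the bags cover all of {0, 1, 2, 3, 4, 5, 6}; (ii) for each edge, some bag contains both endpoints; (iii) the bags containing any fixed vertex form a subtree. All hold, so the decomposition is valid with width 3 − 1 = 2.

Yes; width 2.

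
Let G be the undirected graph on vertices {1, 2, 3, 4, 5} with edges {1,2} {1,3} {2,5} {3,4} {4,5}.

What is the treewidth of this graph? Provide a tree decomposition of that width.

Each bag holds 3 vertices, so the decomposition has width 2, which upper-bounds the treewidth. The edges 1–3–4–5–2–1 form a cycle, so G is not a tree and its treewidth is at least 2. Therefore the treewidth is 2.

Treewidth 2.
One such decomposition:
Bags: B1 = {1, 3, 4}  B2 = {1, 4, 5}  B3 = {1, 2, 5}
Tree: B1–B2, B2–B3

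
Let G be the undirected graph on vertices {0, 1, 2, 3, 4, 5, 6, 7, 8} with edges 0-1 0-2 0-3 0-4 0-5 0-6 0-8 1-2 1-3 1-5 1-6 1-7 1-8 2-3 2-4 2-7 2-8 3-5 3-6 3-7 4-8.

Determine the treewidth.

3

A width-3 tree decomposition is:
Bags: B1 = {0, 1, 2, 3}  B2 = {0, 1, 3, 5}  B3 = {0, 1, 3, 6}  B4 = {0, 1, 2, 8}  B5 = {1, 2, 3, 7}  B6 = {0, 2, 4, 8}
Tree: B1–B2, B1–B3, B1–B4, B1–B5, B4–B6
Each bag holds 4 vertices, so the decomposition has width 3, which upper-bounds the treewidth. Conversely, {0, 1, 2, 8} is a clique of size 4, and the vertices of any clique must share a bag in every tree decomposition; so some bag has ≥ 4 vertices and tw(G) ≥ 3. Combining the bounds, tw(G) = 3.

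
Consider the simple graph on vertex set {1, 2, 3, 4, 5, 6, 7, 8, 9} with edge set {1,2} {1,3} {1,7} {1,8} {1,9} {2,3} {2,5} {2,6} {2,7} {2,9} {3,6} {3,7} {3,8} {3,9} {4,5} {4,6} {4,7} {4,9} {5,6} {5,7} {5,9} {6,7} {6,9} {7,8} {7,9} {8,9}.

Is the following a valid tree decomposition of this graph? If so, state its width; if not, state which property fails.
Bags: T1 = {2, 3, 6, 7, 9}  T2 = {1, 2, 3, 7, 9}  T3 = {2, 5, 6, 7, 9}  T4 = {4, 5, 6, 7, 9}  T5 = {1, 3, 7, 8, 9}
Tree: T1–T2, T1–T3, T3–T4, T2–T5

Checking the three conditions: (i) the bags cover all of {1, 2, 3, 4, 5, 6, 7, 8, 9}; (ii) for each edge, some bag contains both endpoints; (iii) the bags containing any fixed vertex form a subtree. All hold, so the decomposition is valid with width 5 − 1 = 4.

Yes; width 4.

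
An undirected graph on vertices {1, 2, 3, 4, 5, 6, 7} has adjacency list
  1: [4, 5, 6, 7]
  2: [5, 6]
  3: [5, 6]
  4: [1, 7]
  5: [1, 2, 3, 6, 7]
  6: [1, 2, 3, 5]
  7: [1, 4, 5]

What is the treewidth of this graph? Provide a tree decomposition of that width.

Each bag holds 3 vertices, so the decomposition has width 2, which upper-bounds the treewidth. Conversely, {1, 4, 7} is a clique of size 3, and the vertices of any clique must share a bag in every tree decomposition; so some bag has ≥ 3 vertices and tw(G) ≥ 2. The upper and lower bounds meet at 2, so that is the treewidth.

Treewidth 2.
One optimal decomposition is:
Bags: B1 = {1, 5, 6}  B2 = {2, 5, 6}  B3 = {1, 5, 7}  B4 = {3, 5, 6}  B5 = {1, 4, 7}
Tree: B1–B2, B1–B3, B1–B4, B3–B5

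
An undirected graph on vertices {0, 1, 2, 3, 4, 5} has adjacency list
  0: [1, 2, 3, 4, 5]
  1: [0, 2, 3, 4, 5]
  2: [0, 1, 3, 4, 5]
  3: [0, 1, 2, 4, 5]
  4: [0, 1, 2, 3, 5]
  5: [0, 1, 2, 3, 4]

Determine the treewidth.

5

A width-5 tree decomposition is:
Bags: B1 = {0, 1, 2, 3, 4, 5}
Tree: (single bag)
With just one bag of size 6, the width is 6 − 1 = 5, so tw(G) ≤ 5. On the other hand G contains the 6-clique {0, 1, 2, 3, 4, 5}. A clique must lie in a single bag of any decomposition, so no decomposition can have width below 5. Combining the bounds, tw(G) = 5.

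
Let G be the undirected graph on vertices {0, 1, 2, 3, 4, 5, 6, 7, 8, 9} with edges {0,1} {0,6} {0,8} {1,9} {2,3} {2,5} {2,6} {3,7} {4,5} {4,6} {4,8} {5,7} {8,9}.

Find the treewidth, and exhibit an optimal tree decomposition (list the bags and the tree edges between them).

Treewidth 2.
Bags: B1 = {1, 8, 9}  B2 = {0, 1, 8}  B3 = {0, 4, 8}  B4 = {0, 4, 6}  B5 = {4, 5, 6}  B6 = {2, 5, 6}  B7 = {2, 5, 7}  B8 = {2, 3, 7}
Tree: B1–B2, B2–B3, B3–B4, B4–B5, B5–B6, B6–B7, B7–B8

The largest bag has 3 vertices, giving width 2; this decomposition certifies tw(G) ≤ 2. The edges 9–1–0–8–9 form a cycle, so G is not a tree and its treewidth is at least 2. Therefore the treewidth is 2.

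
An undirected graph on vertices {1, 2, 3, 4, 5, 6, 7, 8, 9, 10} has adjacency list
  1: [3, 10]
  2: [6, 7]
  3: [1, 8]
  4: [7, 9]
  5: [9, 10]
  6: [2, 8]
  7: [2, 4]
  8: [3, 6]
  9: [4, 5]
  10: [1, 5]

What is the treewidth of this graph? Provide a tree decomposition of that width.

Every bag has size at most 3, so the width is 3 − 1 = 2 and tw(G) ≤ 2. Since 1–10–5–9–4–7–2–6–8–3–1 is a cycle in G, G is not acyclic. Forests are exactly the graphs of treewidth ≤ 1, so tw(G) ≥ 2. Combining the bounds, tw(G) = 2.

Treewidth 2.
One optimal decomposition is:
Bags: B1 = {1, 5, 10}  B2 = {1, 5, 9}  B3 = {1, 4, 9}  B4 = {1, 4, 7}  B5 = {1, 2, 7}  B6 = {1, 2, 6}  B7 = {1, 6, 8}  B8 = {1, 3, 8}
Tree: B1–B2, B2–B3, B3–B4, B4–B5, B5–B6, B6–B7, B7–B8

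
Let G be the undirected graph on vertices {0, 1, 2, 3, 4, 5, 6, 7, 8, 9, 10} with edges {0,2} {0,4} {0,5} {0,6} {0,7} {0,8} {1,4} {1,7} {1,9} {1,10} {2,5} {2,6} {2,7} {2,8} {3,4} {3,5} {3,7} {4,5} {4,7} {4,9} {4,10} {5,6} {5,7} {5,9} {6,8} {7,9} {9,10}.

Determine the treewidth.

3

A width-3 tree decomposition is:
Bags: B1 = {0, 4, 5, 7}  B2 = {0, 2, 5, 7}  B3 = {4, 5, 7, 9}  B4 = {0, 2, 5, 6}  B5 = {1, 4, 7, 9}  B6 = {1, 4, 9, 10}  B7 = {3, 4, 5, 7}  B8 = {0, 2, 6, 8}
Tree: B1–B2, B1–B3, B2–B4, B3–B5, B5–B6, B1–B7, B4–B8
Each bag holds 4 vertices, so the decomposition has width 3, which upper-bounds the treewidth. Conversely, {0, 2, 6, 8} is a clique of size 4, and the vertices of any clique must share a bag in every tree decomposition; so some bag has ≥ 4 vertices and tw(G) ≥ 3. Therefore the treewidth is 3.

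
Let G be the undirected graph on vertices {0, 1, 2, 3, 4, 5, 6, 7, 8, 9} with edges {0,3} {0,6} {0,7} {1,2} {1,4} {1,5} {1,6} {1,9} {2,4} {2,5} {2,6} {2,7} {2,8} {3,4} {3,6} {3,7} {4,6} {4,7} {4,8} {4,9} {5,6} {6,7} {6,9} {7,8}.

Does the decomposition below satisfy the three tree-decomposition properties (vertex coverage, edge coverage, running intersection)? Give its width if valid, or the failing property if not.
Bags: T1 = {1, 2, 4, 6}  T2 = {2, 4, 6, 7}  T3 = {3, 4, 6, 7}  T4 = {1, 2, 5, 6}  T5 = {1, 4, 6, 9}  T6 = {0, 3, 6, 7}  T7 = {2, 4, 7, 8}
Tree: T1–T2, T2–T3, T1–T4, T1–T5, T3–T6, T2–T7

Yes; width 3.

Vertex coverage: the bags together contain {0, 1, 2, 3, 4, 5, 6, 7, 8, 9}, the full vertex set. Edge coverage: each edge of G has both endpoints in at least one bag. Running intersection: for every vertex, the bags containing it form a connected subtree. All three properties hold, so this is a valid tree decomposition of width max|bag| − 1 = 3, and hence tw(G) ≤ 3.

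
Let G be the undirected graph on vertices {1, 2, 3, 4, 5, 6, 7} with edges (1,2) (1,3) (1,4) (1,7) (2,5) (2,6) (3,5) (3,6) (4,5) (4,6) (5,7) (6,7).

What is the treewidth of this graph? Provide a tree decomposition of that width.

Treewidth 3.
One such decomposition:
Bags: B1 = {1, 5, 6, 7}  B2 = {1, 4, 5, 6}  B3 = {1, 3, 5, 6}  B4 = {1, 2, 5, 6}
Tree: B1–B2, B2–B3, B3–B4

Each bag holds 4 vertices, so the decomposition has width 3, which upper-bounds the treewidth. For the lower bound: the 4 vertex sets {6,7}, {4,5}, {1}, {3} are disjoint, each induces a connected subgraph, and every pair is joined by at least one edge of G. Contracting each set to a single vertex therefore yields K_{4} as a minor, and since treewidth is minor-monotone, tw(G) ≥ tw(K_{4}) = 3. The upper and lower bounds meet at 3, so that is the treewidth.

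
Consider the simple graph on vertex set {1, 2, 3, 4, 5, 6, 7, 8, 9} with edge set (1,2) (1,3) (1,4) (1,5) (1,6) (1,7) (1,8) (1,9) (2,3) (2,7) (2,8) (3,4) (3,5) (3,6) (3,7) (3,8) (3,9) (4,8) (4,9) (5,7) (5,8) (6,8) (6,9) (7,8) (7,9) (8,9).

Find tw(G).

4

A width-4 tree decomposition is:
Bags: B1 = {1, 2, 3, 7, 8}  B2 = {1, 3, 7, 8, 9}  B3 = {1, 3, 4, 8, 9}  B4 = {1, 3, 5, 7, 8}  B5 = {1, 3, 6, 8, 9}
Tree: B1–B2, B2–B3, B2–B4, B3–B5
The largest bag has 5 vertices, giving width 4; this decomposition certifies tw(G) ≤ 4. On the other hand G contains the 5-clique {1, 3, 4, 8, 9}. A clique must lie in a single bag of any decomposition, so no decomposition can have width below 4. Combining the bounds, tw(G) = 4.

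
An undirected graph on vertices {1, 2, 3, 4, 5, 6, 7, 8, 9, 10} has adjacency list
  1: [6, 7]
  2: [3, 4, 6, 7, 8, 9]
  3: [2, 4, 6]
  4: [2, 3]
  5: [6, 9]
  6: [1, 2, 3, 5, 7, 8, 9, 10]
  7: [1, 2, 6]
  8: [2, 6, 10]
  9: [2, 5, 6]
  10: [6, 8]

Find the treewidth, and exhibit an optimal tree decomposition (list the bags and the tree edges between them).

Treewidth 2.
One such decomposition:
Bags: B1 = {2, 3, 6}  B2 = {2, 6, 7}  B3 = {2, 6, 9}  B4 = {2, 3, 4}  B5 = {2, 6, 8}  B6 = {6, 8, 10}  B7 = {5, 6, 9}  B8 = {1, 6, 7}
Tree: B1–B2, B2–B3, B1–B4, B1–B5, B5–B6, B3–B7, B2–B8

The largest bag has 3 vertices, giving width 2; this decomposition certifies tw(G) ≤ 2. On the other hand G contains the 3-clique {2, 3, 4}. A clique must lie in a single bag of any decomposition, so no decomposition can have width below 2. The upper and lower bounds meet at 2, so that is the treewidth.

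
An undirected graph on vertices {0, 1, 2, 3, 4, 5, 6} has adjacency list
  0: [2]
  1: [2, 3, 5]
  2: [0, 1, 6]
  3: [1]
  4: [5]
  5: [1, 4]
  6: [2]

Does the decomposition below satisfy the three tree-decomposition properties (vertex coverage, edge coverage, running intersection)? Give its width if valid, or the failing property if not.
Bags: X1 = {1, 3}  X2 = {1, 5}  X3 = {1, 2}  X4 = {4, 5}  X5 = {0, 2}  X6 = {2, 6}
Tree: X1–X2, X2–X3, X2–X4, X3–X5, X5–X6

Every vertex of G appears in some bag (union = {0, 1, 2, 3, 4, 5, 6}); every edge is covered by a bag; and for each vertex v the set of bags containing v is connected in the bag tree. The decomposition is therefore valid. The largest bag has 2 vertices, so the width is 1.

Yes; width 1.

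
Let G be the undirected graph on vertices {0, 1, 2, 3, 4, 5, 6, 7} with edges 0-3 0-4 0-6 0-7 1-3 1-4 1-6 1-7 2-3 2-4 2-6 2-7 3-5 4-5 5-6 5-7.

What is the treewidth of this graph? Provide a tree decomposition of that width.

Treewidth 4.
One such decomposition:
Bags: B1 = {0, 3, 4, 6, 7}  B2 = {3, 4, 5, 6, 7}  B3 = {2, 3, 4, 6, 7}  B4 = {1, 3, 4, 6, 7}
Tree: B1–B2, B2–B3, B3–B4

Every bag has size at most 5, so the width is 5 − 1 = 4 and tw(G) ≤ 4. For the lower bound: the 5 vertex sets {0,3}, {5,7}, {2,6}, {4}, {1} are disjoint, each induces a connected subgraph, and every pair is joined by at least one edge of G. Contracting each set to a single vertex therefore yields K_{5} as a minor, and since treewidth is minor-monotone, tw(G) ≥ tw(K_{5}) = 4. Therefore the treewidth is 4.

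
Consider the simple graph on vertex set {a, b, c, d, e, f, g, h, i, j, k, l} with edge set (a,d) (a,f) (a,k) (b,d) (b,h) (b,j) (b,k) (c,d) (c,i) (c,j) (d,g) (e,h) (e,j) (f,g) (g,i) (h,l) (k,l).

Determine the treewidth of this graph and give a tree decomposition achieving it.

Treewidth 3.
Bags: B1 = {c, f, g, i}  B2 = {c, d, f, g}  B3 = {a, c, d, f}  B4 = {a, c, d, j}  B5 = {a, b, d, j}  B6 = {a, b, j, k}  B7 = {b, e, j, k}  B8 = {b, e, h, k}  B9 = {e, h, k, l}
Tree: B1–B2, B2–B3, B3–B4, B4–B5, B5–B6, B6–B7, B7–B8, B8–B9

Each bag holds 4 vertices, so the decomposition has width 3, which upper-bounds the treewidth. For the lower bound: the 4 vertex sets {f,g,i}, {c}, {d}, {a,b,j,k} are disjoint, each induces a connected subgraph, and every pair is joined by at least one edge of G. Contracting each set to a single vertex therefore yields K_{4} as a minor, and since treewidth is minor-monotone, tw(G) ≥ tw(K_{4}) = 3. Combining the bounds, tw(G) = 3.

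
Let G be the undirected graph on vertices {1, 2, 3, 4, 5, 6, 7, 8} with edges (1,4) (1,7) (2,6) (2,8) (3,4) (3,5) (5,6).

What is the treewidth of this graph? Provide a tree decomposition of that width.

Every bag has size at most 2, so the width is 2 − 1 = 1 and tw(G) ≤ 1. G has an edge, so its treewidth is at least 1. Combining the bounds, tw(G) = 1.

Treewidth 1.
One such decomposition:
Bags: B1 = {2, 8}  B2 = {2, 6}  B3 = {5, 6}  B4 = {3, 5}  B5 = {3, 4}  B6 = {1, 4}  B7 = {1, 7}
Tree: B1–B2, B2–B3, B3–B4, B4–B5, B5–B6, B6–B7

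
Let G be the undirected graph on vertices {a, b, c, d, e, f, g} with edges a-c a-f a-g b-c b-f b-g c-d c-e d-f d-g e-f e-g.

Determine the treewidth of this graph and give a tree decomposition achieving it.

Treewidth 3.
One such decomposition:
Bags: B1 = {a, c, f, g}  B2 = {b, c, f, g}  B3 = {c, d, f, g}  B4 = {c, e, f, g}
Tree: B1–B2, B2–B3, B3–B4

The largest bag has 4 vertices, giving width 3; this decomposition certifies tw(G) ≤ 3. For the lower bound: the 4 vertex sets {a,f}, {b,g}, {c}, {d} are disjoint, each induces a connected subgraph, and every pair is joined by at least one edge of G. Contracting each set to a single vertex therefore yields K_{4} as a minor, and since treewidth is minor-monotone, tw(G) ≥ tw(K_{4}) = 3. Hence tw(G) = 3 exactly.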